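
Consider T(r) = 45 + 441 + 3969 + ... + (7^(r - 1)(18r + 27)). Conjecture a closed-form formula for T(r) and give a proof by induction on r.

We claim T(r) = 7^r(3r + 4) - 4 for all r ≥ 1.
Base case (r = 1): T(1) = 45, and the closed form gives 45. They agree.
For the inductive step, assume it holds for an arbitrary m ≥ 1, so T(m) = 7^m(3m + 4) - 4.
Then T(m+1) = T(m) + (7^m(18m + 45)) = (7^m(3m + 4) - 4) + (7^m(18m + 45)).
Simplifying, T(m+1) = 21·7^m·m + 49·7^m - 4 = 7^(m+1)(3(m+1) + 4) - 4,
which is the closed form with r = m+1.
This completes the induction.

T(r) = 7^r(3r + 4) - 4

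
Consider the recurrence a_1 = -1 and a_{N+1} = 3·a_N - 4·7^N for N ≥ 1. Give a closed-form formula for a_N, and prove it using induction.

a_N = 2·3^N - 7^N

Computing the first terms: a_1 = -1, a_2 = -31, a_3 = -289. This suggests a_N = 2·3^N - 7^N.
When N = 1: the formula gives -1 = -1 = a_1.
Suppose the result is true for N = k, so a_k = 2·3^k - 7^k.
Then a_{k+1} = 3·a_k - 4·7^k = 3·(2·3^k - 7^k) - 4·7^k = 2·3^(k + 1) - 7^(k + 1),
which is the claimed formula at N = k+1.
By induction, the statement is established for all N ≥ 1.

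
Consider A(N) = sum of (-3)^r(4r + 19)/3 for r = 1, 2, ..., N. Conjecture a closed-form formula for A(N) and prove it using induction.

A(N) = (-3)^N(N + 5) - 5

We claim A(N) = (-3)^N(N + 5) - 5 for all N ≥ 1.
When N = 1: A(1) = -23, and the closed form gives -23. They agree.
Inductive step: suppose the statement holds for some r ≥ 1, so A(r) = (-3)^r(r + 5) - 5.
Then A(r+1) = A(r) + ((-3)^r(-4r - 23)) = ((-3)^r(r + 5) - 5) + ((-3)^r(-4r - 23)).
Simplifying, A(r+1) = -3(-3)^r·r - 18(-3)^r - 5 = (-3)^(r+1)((r+1) + 5) - 5,
which is the closed form with N = r+1.
This completes the induction.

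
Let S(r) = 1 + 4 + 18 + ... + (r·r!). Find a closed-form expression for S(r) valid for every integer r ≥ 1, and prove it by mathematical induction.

We claim S(r) = (r + 1)! - 1 for all r ≥ 1.
When r = 1: S(1) = 1, and the closed form gives 1. They agree.
For the inductive step, assume it holds for an arbitrary m ≥ 1, so S(m) = (m + 1)! - 1.
Then S(m+1) = S(m) + ((m + 1)(m + 1)!) = ((m + 1)! - 1) + ((m + 1)(m + 1)!).
Simplifying, S(m+1) = ((m+1) + 1)! - 1,
which is the closed form with r = m+1.
By the principle of mathematical induction, the result holds for all r ≥ 1.

S(r) = (r + 1)! - 1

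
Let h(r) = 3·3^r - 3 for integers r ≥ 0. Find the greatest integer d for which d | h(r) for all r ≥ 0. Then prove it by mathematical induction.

Computing the first values: h(0) = 0 and h(1) = 6; gcd(0, 6) = 6, so d ≤ 6.
We prove 6 | 3·3^r - 3 for all r ≥ 0 by induction on r.
Base step (r = 0): h(0) = 0 = 6·(0), so 6 | h(0).
For the inductive step, assume it holds for an arbitrary p ≥ 0, i.e. 6 | h(p). Then
h(p+1) = 3·3^(p+1) - 3 = 3·(3·3^p - 3) + 6 = 3·h(p) + 6. The first term is divisible by 6 by the inductive hypothesis, and 6 is divisible by 6. Hence 6 | h(p+1).
This completes the induction.
Therefore the largest such d is 6.

d = 6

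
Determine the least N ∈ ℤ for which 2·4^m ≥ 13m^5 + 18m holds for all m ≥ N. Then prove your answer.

At m = 9: 524288 < 767799, so the inequality fails and N ≥ 10. We prove 2·4^m ≥ 13m^5 + 18m for all m ≥ 10.
When m = 10: 2·4^m = 2097152 and 13m^5 + 18m = 1300180, so 2097152 ≥ 1300180.
Inductive step: suppose the statement holds for some j ≥ 10, so 2·4^j ≥ 13j^5 + 18j.
Then 2·4^(j + 1) = 4·(2·4^j) ≥ 4·(13j^5 + 18j).
Also, for j ≥ 10 we have 4·(13j^5 + 18j) ≥ 13(j+1)^5 + 18(j+1), since 4·(13j^5 + 18j) − (13(j+1)^5 + 18(j+1)) = 39j^5 - 65j^4 - 130j^3 - 130j^2 - 11j - 31, which is nonnegative for all j ≥ 10.
Combining, 2·4^(j + 1) ≥ 13(j+1)^5 + 18(j+1).
Hence, by induction on m, the claim holds for every m ≥ 10.
Hence the smallest such N is 10.

N = 10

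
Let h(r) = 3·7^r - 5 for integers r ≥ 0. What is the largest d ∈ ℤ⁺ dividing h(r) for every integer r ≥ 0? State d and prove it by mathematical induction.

Computing the first values: h(0) = -2 and h(1) = 16; gcd(-2, 16) = 2, so d ≤ 2.
We prove 2 | 3·7^r - 5 for all r ≥ 0 by induction on r.
When r = 0: h(0) = -2 = 2·(-1), so 2 | h(0).
Suppose the result is true for r = m, i.e. 2 | h(m). Then
h(m+1) = 3·7^(m+1) - 5 = 7·(3·7^m - 5) + 30 = 7·h(m) + 30. The first term is divisible by 2 by the inductive hypothesis, and 30 is divisible by 2. Hence 2 | h(m+1).
By the principle of mathematical induction, the result holds for all r ≥ 0.
Therefore the largest such d is 2.

d = 2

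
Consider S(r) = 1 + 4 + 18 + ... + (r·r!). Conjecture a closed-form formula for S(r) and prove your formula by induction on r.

We claim S(r) = (r + 1)! - 1 for all r ≥ 1.
When r = 1: S(1) = 1, and the closed form gives 1. They agree.
Inductive step: assume the claim holds for r = p, so S(p) = (p + 1)! - 1.
Then S(p+1) = S(p) + ((p + 1)(p + 1)!) = ((p + 1)! - 1) + ((p + 1)(p + 1)!).
Simplifying, S(p+1) = ((p+1) + 1)! - 1,
which is the closed form with r = p+1.
Hence, by induction on r, the claim holds for every r ≥ 1.

S(r) = (r + 1)! - 1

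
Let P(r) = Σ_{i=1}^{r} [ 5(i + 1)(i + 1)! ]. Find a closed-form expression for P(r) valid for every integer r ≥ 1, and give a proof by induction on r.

We claim P(r) = 5(r + 2)! - 10 for all r ≥ 1.
Base case (r = 1): P(1) = 20, and the closed form gives 20. They agree.
Inductive step: assume the claim holds for r = i, so P(i) = 5(i + 2)! - 10.
Then P(i+1) = P(i) + (5(i + 2)(i + 2)!) = (5(i + 2)! - 10) + (5(i + 2)(i + 2)!).
Simplifying, P(i+1) = 5((i+1) + 2)! - 10,
which is the closed form with r = i+1.
Hence, by induction on r, the claim holds for every r ≥ 1.

P(r) = 5(r + 2)! - 10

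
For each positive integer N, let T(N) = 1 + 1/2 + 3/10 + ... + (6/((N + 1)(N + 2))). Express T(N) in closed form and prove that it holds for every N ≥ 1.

T(N) = 3N/(N + 2)

We claim T(N) = 3N/(N + 2) for all N ≥ 1.
Base step (N = 1): T(1) = 1, and the closed form gives 1. They agree.
Inductive step: assume the claim holds for N = m, so T(m) = 3m/(m + 2).
Then T(m+1) = T(m) + (6/((m + 2)(m + 3))) = (3m/(m + 2)) + (6/((m + 2)(m + 3))).
Simplifying, T(m+1) = 3(m + 1)/(m + 3) = 3(m+1)/((m+1) + 2),
which is the closed form with N = m+1.
By induction, the statement is established for all N ≥ 1.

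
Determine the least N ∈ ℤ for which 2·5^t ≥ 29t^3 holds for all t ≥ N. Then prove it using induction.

At t = 4: 1250 < 1856, so the inequality fails and N ≥ 5. We prove 2·5^t ≥ 29t^3 for all t ≥ 5.
Base step (t = 5): 2·5^t = 6250 and 29t^3 = 3625, so 6250 ≥ 3625.
Inductive step: assume the claim holds for t = r, so 2·5^r ≥ 29r^3.
Then 2·5^(r + 1) = 5·(2·5^r) ≥ 5·(29r^3).
Also, for r ≥ 5 we have 5·(29r^3) ≥ 29(r+1)^3, since 5 ≥ (1 + 1/r)^3 for all r ≥ 5.
Combining, 2·5^(r + 1) ≥ 29(r+1)^3.
By the principle of mathematical induction, the result holds for all t ≥ 5.
Hence the smallest such N is 5.

N = 5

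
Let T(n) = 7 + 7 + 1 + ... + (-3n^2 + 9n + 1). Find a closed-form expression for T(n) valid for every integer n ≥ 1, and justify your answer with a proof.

T(n) = -n(n^2 - 3n - 5)

We claim T(n) = -n(n^2 - 3n - 5) for all n ≥ 1.
For the base case n = 1: T(1) = 7, and the closed form gives 7. They agree.
Suppose the result is true for n = i, so T(i) = i(-i^2 + 3i + 5).
Then T(i+1) = T(i) + (-3i^2 + 3i + 7) = (i(-i^2 + 3i + 5)) + (-3i^2 + 3i + 7).
Simplifying, T(i+1) = -(i + 1)(i^2 - i - 7) = -(i+1)((i+1)^2 - 3(i+1) - 5),
which is the closed form with n = i+1.
By the principle of mathematical induction, the result holds for all n ≥ 1.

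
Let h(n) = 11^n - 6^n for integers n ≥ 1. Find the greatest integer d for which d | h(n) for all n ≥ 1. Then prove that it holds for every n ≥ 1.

Computing the first values: h(1) = 5 and h(2) = 85; gcd(5, 85) = 5, so d ≤ 5.
We prove 5 | 11^n - 6^n for all n ≥ 1 by induction on n.
When n = 1: h(1) = 5 = 5·(1), so 5 | h(1).
For the inductive step, assume it holds for an arbitrary j ≥ 1, i.e. 5 | h(j). Then
11^{j+1} − 6^{j+1} = 11·11^j − 6·6^j = 11·(11^j − 6^j) + (5)·6^j. The first term is divisible by 5 by the inductive hypothesis, and the second term (5)·6^j is divisible by 5 since 5 | 5. Hence 5 | h(j+1).
Hence, by induction on n, the claim holds for every n ≥ 1.
Therefore the largest such d is 5.

d = 5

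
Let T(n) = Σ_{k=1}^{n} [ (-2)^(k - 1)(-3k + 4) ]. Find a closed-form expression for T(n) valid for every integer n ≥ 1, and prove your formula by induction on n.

T(n) = (-2)^n(n - 1) + 1

We claim T(n) = (-2)^n(n - 1) + 1 for all n ≥ 1.
Base case (n = 1): T(1) = 1, and the closed form gives 1. They agree.
For the inductive step, assume it holds for an arbitrary k ≥ 1, so T(k) = (-2)^k(k - 1) + 1.
Then T(k+1) = T(k) + ((-2)^k(-3k + 1)) = ((-2)^k(k - 1) + 1) + ((-2)^k(-3k + 1)).
Simplifying, T(k+1) = (-2)^(k + 1)k + 1 = (-2)^(k+1)((k+1) - 1) + 1,
which is the closed form with n = k+1.
This completes the induction.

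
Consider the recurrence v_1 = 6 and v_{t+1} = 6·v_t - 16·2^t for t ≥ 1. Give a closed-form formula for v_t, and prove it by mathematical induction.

v_t = 2^(t + 2) - 2·6^(t - 1)

Computing the first terms: v_1 = 6, v_2 = 4, v_3 = -40. This suggests v_t = 2^(t + 2) - 2·6^(t - 1).
For the base case t = 1: the formula gives 6 = 6 = v_1.
Inductive step: suppose the statement holds for some p ≥ 1, so v_p = 2^(p + 2) - 2·6^(p - 1).
Then v_{p+1} = 6·v_p - 16·2^p = 6·(2^(p + 2) - 2·6^(p - 1)) - 16·2^p = 2^(p + 3) - 2·6^p = 2^((p+1) + 2) - 2·6^((p+1) - 1),
which is the claimed formula at t = p+1.
By the principle of mathematical induction, the result holds for all t ≥ 1.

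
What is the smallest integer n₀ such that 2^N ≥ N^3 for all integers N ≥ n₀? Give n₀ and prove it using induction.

At N = 9: 512 < 729, so the inequality fails and n₀ ≥ 10. We prove 2^N ≥ N^3 for all N ≥ 10.
Base case (N = 10): 2^N = 1024 and N^3 = 1000, so 1024 ≥ 1000.
Inductive step: suppose the statement holds for some i ≥ 10, so 2^i ≥ i^3.
Then 2^(i + 1) = 2·(2^i) ≥ 2·(i^3).
Also, for i ≥ 10 we have 2·(i^3) ≥ (i+1)^3, since 2 ≥ (1 + 1/i)^3 for all i ≥ 10.
Combining, 2^(i + 1) ≥ (i+1)^3.
This completes the induction.
Hence the smallest such n₀ is 10.

n₀ = 10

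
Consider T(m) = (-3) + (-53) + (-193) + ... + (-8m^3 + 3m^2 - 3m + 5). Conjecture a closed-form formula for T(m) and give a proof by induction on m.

We claim T(m) = -m(2m^3 + 3m^2 + 2m - 4) for all m ≥ 1.
Base case (m = 1): T(1) = -3, and the closed form gives -3. They agree.
Inductive step: suppose the statement holds for some p ≥ 1, so T(p) = p(-2p^3 - 3p^2 - 2p + 4).
Then T(p+1) = T(p) + (-8p^3 - 21p^2 - 21p - 3) = (p(-2p^3 - 3p^2 - 2p + 4)) + (-8p^3 - 21p^2 - 21p - 3).
Simplifying, T(p+1) = -(p + 1)(2p^3 + 9p^2 + 14p + 3) = -(p+1)(2(p+1)^3 + 3(p+1)^2 + 2(p+1) - 4),
which is the closed form with m = p+1.
Hence, by induction on m, the claim holds for every m ≥ 1.

T(m) = -m(2m^3 + 3m^2 + 2m - 4)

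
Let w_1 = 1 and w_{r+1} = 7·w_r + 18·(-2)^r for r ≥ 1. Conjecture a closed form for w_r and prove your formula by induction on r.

w_r = (-2)^(r + 1) - 3·7^(r - 1)

Computing the first terms: w_1 = 1, w_2 = -29, w_3 = -131. This suggests w_r = (-2)^(r + 1) - 3·7^(r - 1).
When r = 1: the formula gives 1 = 1 = w_1.
Suppose the result is true for r = p, so w_p = (-2)^(p + 1) - 3·7^(p - 1).
Then w_{p+1} = 7·w_p + 18·(-2)^p = 7·((-2)^(p + 1) - 3·7^(p - 1)) + 18·(-2)^p = (-2)^(p + 2) - 3·7^p = (-2)^((p+1) + 1) - 3·7^((p+1) - 1),
which is the claimed formula at r = p+1.
By the principle of mathematical induction, the result holds for all r ≥ 1.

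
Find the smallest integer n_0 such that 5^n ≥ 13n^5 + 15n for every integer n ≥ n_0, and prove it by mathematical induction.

At n = 8: 390625 < 426104, so the inequality fails and n_0 ≥ 9. We prove 5^n ≥ 13n^5 + 15n for all n ≥ 9.
When n = 9: 5^n = 1953125 and 13n^5 + 15n = 767772, so 1953125 ≥ 767772.
For the inductive step, assume it holds for an arbitrary i ≥ 9, so 5^i ≥ 13i^5 + 15i.
Then 5^(i + 1) = 5·(5^i) ≥ 5·(13i^5 + 15i).
Also, for i ≥ 9 we have 5·(13i^5 + 15i) ≥ 13(i+1)^5 + 15(i+1), since 5·(13i^5 + 15i) − (13(i+1)^5 + 15(i+1)) = 52i^5 - 65i^4 - 130i^3 - 130i^2 - 5i - 28, which is nonnegative for all i ≥ 9.
Combining, 5^(i + 1) ≥ 13(i+1)^5 + 15(i+1).
Hence, by induction on n, the claim holds for every n ≥ 9.
Hence the smallest such n_0 is 9.

n_0 = 9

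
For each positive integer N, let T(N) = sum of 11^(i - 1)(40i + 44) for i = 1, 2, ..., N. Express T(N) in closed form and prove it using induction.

T(N) = 4·11^N(N + 1) - 4

We claim T(N) = 4·11^N(N + 1) - 4 for all N ≥ 1.
Base step (N = 1): T(1) = 84, and the closed form gives 84. They agree.
Inductive step: assume the claim holds for N = i, so T(i) = 4·11^i(i + 1) - 4.
Then T(i+1) = T(i) + (11^i(40i + 84)) = (4·11^i(i + 1) - 4) + (11^i(40i + 84)).
Simplifying, T(i+1) = 44·11^i·i + 88·11^i - 4 = 4·11^(i+1)((i+1) + 1) - 4,
which is the closed form with N = i+1.
By the principle of mathematical induction, the result holds for all N ≥ 1.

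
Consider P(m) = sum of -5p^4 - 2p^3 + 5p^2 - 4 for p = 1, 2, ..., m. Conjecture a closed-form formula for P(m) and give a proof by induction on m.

We claim P(m) = -m(m^4 + 3m^3 + m^2 - 2m + 3) for all m ≥ 1.
When m = 1: P(1) = -6, and the closed form gives -6. They agree.
Inductive step: suppose the statement holds for some p ≥ 1, so P(p) = p(-p^4 - 3p^3 - p^2 + 2p - 3).
Then P(p+1) = P(p) + (-5(p + 1)^4 - 2(p + 1)^3 + 5(p + 1)^2 - 4) = (p(-p^4 - 3p^3 - p^2 + 2p - 3)) + (-5(p + 1)^4 - 2(p + 1)^3 + 5(p + 1)^2 - 4).
Simplifying, P(p+1) = -(p + 1)(p^4 + 7p^3 + 16p^2 + 13p + 6) = -(p+1)((p+1)^4 + 3(p+1)^3 + (p+1)^2 - 2(p+1) + 3),
which is the closed form with m = p+1.
This completes the induction.

P(m) = -m(m^4 + 3m^3 + m^2 - 2m + 3)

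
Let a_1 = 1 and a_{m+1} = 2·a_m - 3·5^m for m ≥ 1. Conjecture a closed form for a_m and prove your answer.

a_m = 3·2^m - 5^m

Computing the first terms: a_1 = 1, a_2 = -13, a_3 = -101. This suggests a_m = 3·2^m - 5^m.
Base case (m = 1): the formula gives 1 = 1 = a_1.
For the inductive step, assume it holds for an arbitrary k ≥ 1, so a_k = 3·2^k - 5^k.
Then a_{k+1} = 2·a_k - 3·5^k = 2·(3·2^k - 5^k) - 3·5^k = 3·2^(k + 1) - 5^(k + 1),
which is the claimed formula at m = k+1.
This completes the induction.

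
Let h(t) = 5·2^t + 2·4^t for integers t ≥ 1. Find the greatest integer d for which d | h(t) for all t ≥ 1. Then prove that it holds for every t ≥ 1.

d = 2

Computing the first values: h(1) = 18 and h(2) = 52; gcd(18, 52) = 2, so d ≤ 2.
We prove 2 | 5·2^t + 2·4^t for all t ≥ 1 by induction on t.
Base case (t = 1): h(1) = 18 = 2·(9), so 2 | h(1).
Inductive step: suppose the statement holds for some m ≥ 1, i.e. 2 | h(m). Then
h(m+1) − 4·h(m) = (5·2^(m+1) + 2·4^(m+1)) − 4·(5·2^m + 2·4^m) = (5)·2^m·(2 − 4) = (-10)·2^m. Since 2 | h(m) by the inductive hypothesis, 2 | 4·h(m); and 2 | -10 since -10 = 2·-5. Therefore 2 | h(m+1).
Hence, by induction on t, the claim holds for every t ≥ 1.
Therefore the largest such d is 2.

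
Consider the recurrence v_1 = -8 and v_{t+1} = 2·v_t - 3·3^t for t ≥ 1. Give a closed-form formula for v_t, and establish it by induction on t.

Computing the first terms: v_1 = -8, v_2 = -25, v_3 = -77. This suggests v_t = 2^(t - 1) - 3^(t + 1).
When t = 1: the formula gives -8 = -8 = v_1.
Inductive step: suppose the statement holds for some m ≥ 1, so v_m = 2^(m - 1) - 3^(m + 1).
Then v_{m+1} = 2·v_m - 3·3^m = 2·(2^(m - 1) - 3^(m + 1)) - 3·3^m = 2^m - 3^(m + 2) = 2^((m+1) - 1) - 3^((m+1) + 1),
which is the claimed formula at t = m+1.
By induction, the statement is established for all t ≥ 1.

v_t = 2^(t - 1) - 3^(t + 1)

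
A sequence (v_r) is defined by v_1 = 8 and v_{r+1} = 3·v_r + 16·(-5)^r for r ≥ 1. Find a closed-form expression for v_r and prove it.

Computing the first terms: v_1 = 8, v_2 = -56, v_3 = 232. This suggests v_r = -2(-5)^r - 2·3^(r - 1).
When r = 1: the formula gives 8 = 8 = v_1.
For the inductive step, assume it holds for an arbitrary m ≥ 1, so v_m = -2(-5)^m - 2·3^(m - 1).
Then v_{m+1} = 3·v_m + 16·(-5)^m = 3·(-2(-5)^m - 2·3^(m - 1)) + 16·(-5)^m = -2(-5)^(m + 1) - 2·3^m = -2(-5)^(m+1) - 2·3^((m+1) - 1),
which is the claimed formula at r = m+1.
By induction, the statement is established for all r ≥ 1.

v_r = -2(-5)^r - 2·3^(r - 1)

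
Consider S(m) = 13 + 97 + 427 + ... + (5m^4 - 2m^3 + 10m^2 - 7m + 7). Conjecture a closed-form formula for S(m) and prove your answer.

S(m) = m(m^4 + 2m^3 + 4m^2 + m + 5)

We claim S(m) = m(m^4 + 2m^3 + 4m^2 + m + 5) for all m ≥ 1.
Base case (m = 1): S(1) = 13, and the closed form gives 13. They agree.
For the inductive step, assume it holds for an arbitrary j ≥ 1, so S(j) = j(j^4 + 2j^3 + 4j^2 + j + 5).
Then S(j+1) = S(j) + (5j^4 + 18j^3 + 34j^2 + 27j + 13) = (j(j^4 + 2j^3 + 4j^2 + j + 5)) + (5j^4 + 18j^3 + 34j^2 + 27j + 13).
Simplifying, S(j+1) = (j + 1)(j^4 + 6j^3 + 16j^2 + 19j + 13) = (j+1)((j+1)^4 + 2(j+1)^3 + 4(j+1)^2 + (j+1) + 5),
which is the closed form with m = j+1.
By the principle of mathematical induction, the result holds for all m ≥ 1.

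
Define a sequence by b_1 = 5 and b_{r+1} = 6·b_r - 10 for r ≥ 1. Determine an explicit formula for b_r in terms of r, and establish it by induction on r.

Computing the first terms: b_1 = 5, b_2 = 20, b_3 = 110. This suggests b_r = 3·6^(r - 1) + 2.
When r = 1: the formula gives 5 = 5 = b_1.
Inductive step: assume the claim holds for r = p, so b_p = 3·6^(p - 1) + 2.
Then b_{p+1} = 6·b_p - 10 = 6·(3·6^(p - 1) + 2) - 10 = 3·6^p + 2 = 3·6^((p+1) - 1) + 2,
which is the claimed formula at r = p+1.
This completes the induction.

b_r = 3·6^(r - 1) + 2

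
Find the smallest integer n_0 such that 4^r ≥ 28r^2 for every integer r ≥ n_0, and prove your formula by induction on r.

n_0 = 5

At r = 4: 256 < 448, so the inequality fails and n_0 ≥ 5. We prove 4^r ≥ 28r^2 for all r ≥ 5.
For the base case r = 5: 4^r = 1024 and 28r^2 = 700, so 1024 ≥ 700.
Inductive step: assume the claim holds for r = j, so 4^j ≥ 28j^2.
Then 4^(j + 1) = 4·(4^j) ≥ 4·(28j^2).
Also, for j ≥ 5 we have 4·(28j^2) ≥ 28(j+1)^2, since 4 ≥ (1 + 1/j)^2 for all j ≥ 5.
Combining, 4^(j + 1) ≥ 28(j+1)^2.
Hence, by induction on r, the claim holds for every r ≥ 5.
Hence the smallest such n_0 is 5.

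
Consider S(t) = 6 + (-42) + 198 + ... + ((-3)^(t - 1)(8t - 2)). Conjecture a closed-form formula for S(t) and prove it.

S(t) = -2(-3)^t·t

We claim S(t) = -2(-3)^t·t for all t ≥ 1.
When t = 1: S(1) = 6, and the closed form gives 6. They agree.
Suppose the result is true for t = m, so S(m) = -2(-3)^m·m.
Then S(m+1) = S(m) + ((-3)^m(8m + 6)) = (-2(-3)^m·m) + ((-3)^m(8m + 6)).
Simplifying, S(m+1) = 6(-3)^m(m + 1) = -2(-3)^(m+1)·(m+1),
which is the closed form with t = m+1.
Hence, by induction on t, the claim holds for every t ≥ 1.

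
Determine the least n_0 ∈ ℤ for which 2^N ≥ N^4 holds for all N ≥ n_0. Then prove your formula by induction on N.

At N = 15: 32768 < 50625, so the inequality fails and n_0 ≥ 16. We prove 2^N ≥ N^4 for all N ≥ 16.
Base step (N = 16): 2^N = 65536 and N^4 = 65536, so 65536 ≥ 65536.
Inductive step: suppose the statement holds for some m ≥ 16, so 2^m ≥ m^4.
Then 2^(m + 1) = 2·(2^m) ≥ 2·(m^4).
Also, for m ≥ 16 we have 2·(m^4) ≥ (m+1)^4, since 2 ≥ (1 + 1/m)^4 for all m ≥ 16.
Combining, 2^(m + 1) ≥ (m+1)^4.
By induction, the statement is established for all N ≥ 16.
Hence the smallest such n_0 is 16.

n_0 = 16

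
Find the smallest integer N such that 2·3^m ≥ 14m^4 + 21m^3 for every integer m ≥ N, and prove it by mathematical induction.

At m = 10: 118098 < 161000, so the inequality fails and N ≥ 11. We prove 2·3^m ≥ 14m^4 + 21m^3 for all m ≥ 11.
Base case (m = 11): 2·3^m = 354294 and 14m^4 + 21m^3 = 232925, so 354294 ≥ 232925.
Inductive step: assume the claim holds for m = i, so 2·3^i ≥ 14i^4 + 21i^3.
Then 2·3^(i + 1) = 3·(2·3^i) ≥ 3·(14i^4 + 21i^3).
Also, for i ≥ 11 we have 3·(14i^4 + 21i^3) ≥ 14(i+1)^4 + 21(i+1)^3, since 3·(14i^4 + 21i^3) − (14(i+1)^4 + 21(i+1)^3) = 28i^4 - 14i^3 - 147i^2 - 119i - 35, which is nonnegative for all i ≥ 11.
Combining, 2·3^(i + 1) ≥ 14(i+1)^4 + 21(i+1)^3.
By the principle of mathematical induction, the result holds for all m ≥ 11.
Hence the smallest such N is 11.

N = 11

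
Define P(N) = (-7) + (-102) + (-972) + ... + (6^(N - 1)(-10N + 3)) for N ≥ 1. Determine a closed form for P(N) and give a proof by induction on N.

We claim P(N) = 6^N(-2N + 1) - 1 for all N ≥ 1.
Base step (N = 1): P(1) = -7, and the closed form gives -7. They agree.
Inductive step: assume the claim holds for N = i, so P(i) = 6^i(-2i + 1) - 1.
Then P(i+1) = P(i) + (6^i(-10i - 7)) = (6^i(-2i + 1) - 1) + (6^i(-10i - 7)).
Simplifying, P(i+1) = -12·6^i·i - 6·6^i - 1 = 6^(i+1)(-2(i+1) + 1) - 1,
which is the closed form with N = i+1.
By the principle of mathematical induction, the result holds for all N ≥ 1.

P(N) = 6^N(-2N + 1) - 1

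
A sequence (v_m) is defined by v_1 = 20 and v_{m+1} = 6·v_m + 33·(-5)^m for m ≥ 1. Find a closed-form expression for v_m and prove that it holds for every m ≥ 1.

Computing the first terms: v_1 = 20, v_2 = -45, v_3 = 555. This suggests v_m = -3(-5)^m + 5·6^(m - 1).
When m = 1: the formula gives 20 = 20 = v_1.
Inductive step: assume the claim holds for m = i, so v_i = -3(-5)^i + 5·6^(i - 1).
Then v_{i+1} = 6·v_i + 33·(-5)^i = 6·(-3(-5)^i + 5·6^(i - 1)) + 33·(-5)^i = -3(-5)^(i + 1) + 5·6^i = -3(-5)^(i+1) + 5·6^((i+1) - 1),
which is the claimed formula at m = i+1.
By the principle of mathematical induction, the result holds for all m ≥ 1.

v_m = -3(-5)^m + 5·6^(m - 1)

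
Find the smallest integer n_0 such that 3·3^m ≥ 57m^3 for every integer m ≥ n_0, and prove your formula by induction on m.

n_0 = 9

At m = 8: 19683 < 29184, so the inequality fails and n_0 ≥ 9. We prove 3·3^m ≥ 57m^3 for all m ≥ 9.
Base step (m = 9): 3·3^m = 59049 and 57m^3 = 41553, so 59049 ≥ 41553.
Suppose the result is true for m = k, so 3·3^k ≥ 57k^3.
Then 3·3^(k + 1) = 3·(3·3^k) ≥ 3·(57k^3).
Also, for k ≥ 9 we have 3·(57k^3) ≥ 57(k+1)^3, since 3 ≥ (1 + 1/k)^3 for all k ≥ 9.
Combining, 3·3^(k + 1) ≥ 57(k+1)^3.
By the principle of mathematical induction, the result holds for all m ≥ 9.
Hence the smallest such n_0 is 9.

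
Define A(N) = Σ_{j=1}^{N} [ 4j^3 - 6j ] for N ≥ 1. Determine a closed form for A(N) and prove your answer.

We claim A(N) = N(N + 1)(N^2 + N - 3) for all N ≥ 1.
When N = 1: A(1) = -2, and the closed form gives -2. They agree.
Inductive step: suppose the statement holds for some j ≥ 1, so A(j) = j(j^3 + 2j^2 - 2j - 3).
Then A(j+1) = A(j) + (-6j + 4(j + 1)^3 - 6) = (j(j^3 + 2j^2 - 2j - 3)) + (-6j + 4(j + 1)^3 - 6).
Simplifying, A(j+1) = (j + 1)(j + 2)(j^2 + 3j - 1) = (j+1)((j+1) + 1)((j+1)^2 + (j+1) - 3),
which is the closed form with N = j+1.
This completes the induction.

A(N) = N(N + 1)(N^2 + N - 3)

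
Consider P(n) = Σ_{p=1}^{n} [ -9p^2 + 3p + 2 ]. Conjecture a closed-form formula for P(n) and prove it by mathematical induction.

We claim P(n) = -n(3n^2 + 3n - 2) for all n ≥ 1.
When n = 1: P(1) = -4, and the closed form gives -4. They agree.
Suppose the result is true for n = p, so P(p) = p(-3p^2 - 3p + 2).
Then P(p+1) = P(p) + (3p - 9(p + 1)^2 + 5) = (p(-3p^2 - 3p + 2)) + (3p - 9(p + 1)^2 + 5).
Simplifying, P(p+1) = -(p + 1)(3p^2 + 9p + 4) = -(p+1)(3(p+1)^2 + 3(p+1) - 2),
which is the closed form with n = p+1.
By the principle of mathematical induction, the result holds for all n ≥ 1.

P(n) = -n(3n^2 + 3n - 2)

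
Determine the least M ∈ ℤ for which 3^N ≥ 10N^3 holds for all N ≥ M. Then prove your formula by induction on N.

At N = 7: 2187 < 3430, so the inequality fails and M ≥ 8. We prove 3^N ≥ 10N^3 for all N ≥ 8.
When N = 8: 3^N = 6561 and 10N^3 = 5120, so 6561 ≥ 5120.
Inductive step: suppose the statement holds for some m ≥ 8, so 3^m ≥ 10m^3.
Then 3^(m + 1) = 3·(3^m) ≥ 3·(10m^3).
Also, for m ≥ 8 we have 3·(10m^3) ≥ 10(m+1)^3, since 3 ≥ (1 + 1/m)^3 for all m ≥ 8.
Combining, 3^(m + 1) ≥ 10(m+1)^3.
By induction, the statement is established for all N ≥ 8.
Hence the smallest such M is 8.

M = 8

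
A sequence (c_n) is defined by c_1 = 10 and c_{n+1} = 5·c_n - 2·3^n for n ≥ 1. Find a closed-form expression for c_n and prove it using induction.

Computing the first terms: c_1 = 10, c_2 = 44, c_3 = 202. This suggests c_n = 3^n + 7·5^(n - 1).
Base step (n = 1): the formula gives 10 = 10 = c_1.
For the inductive step, assume it holds for an arbitrary r ≥ 1, so c_r = 3^r + 7·5^(r - 1).
Then c_{r+1} = 5·c_r - 2·3^r = 5·(3^r + 7·5^(r - 1)) - 2·3^r = 3^(r + 1) + 7·5^r = 3^(r+1) + 7·5^((r+1) - 1),
which is the claimed formula at n = r+1.
This completes the induction.

c_n = 3^n + 7·5^(n - 1)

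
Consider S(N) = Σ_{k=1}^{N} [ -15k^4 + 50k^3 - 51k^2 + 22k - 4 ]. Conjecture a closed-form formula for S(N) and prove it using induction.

We claim S(N) = -N(3N^4 - 5N^3 - 3N^2 + 2N + 1) for all N ≥ 1.
When N = 1: S(1) = 2, and the closed form gives 2. They agree.
Inductive step: suppose the statement holds for some k ≥ 1, so S(k) = k(-3k^4 + 5k^3 + 3k^2 - 2k - 1).
Then S(k+1) = S(k) + (-15k^4 - 10k^3 + 9k^2 + 10k + 2) = (k(-3k^4 + 5k^3 + 3k^2 - 2k - 1)) + (-15k^4 - 10k^3 + 9k^2 + 10k + 2).
Simplifying, S(k+1) = -(k + 1)(3k^4 + 7k^3 - 7k - 2) = -(k+1)(3(k+1)^4 - 5(k+1)^3 - 3(k+1)^2 + 2(k+1) + 1),
which is the closed form with N = k+1.
By the principle of mathematical induction, the result holds for all N ≥ 1.

S(N) = -N(3N^4 - 5N^3 - 3N^2 + 2N + 1)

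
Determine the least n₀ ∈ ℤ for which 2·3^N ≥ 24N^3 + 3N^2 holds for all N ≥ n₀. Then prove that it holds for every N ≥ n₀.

At N = 7: 4374 < 8379, so the inequality fails and n₀ ≥ 8. We prove 2·3^N ≥ 24N^3 + 3N^2 for all N ≥ 8.
When N = 8: 2·3^N = 13122 and 24N^3 + 3N^2 = 12480, so 13122 ≥ 12480.
Inductive step: assume the claim holds for N = i, so 2·3^i ≥ 24i^3 + 3i^2.
Then 2·3^(i + 1) = 3·(2·3^i) ≥ 3·(24i^3 + 3i^2).
Also, for i ≥ 8 we have 3·(24i^3 + 3i^2) ≥ 24(i+1)^3 + 3(i+1)^2, since 3·(24i^3 + 3i^2) − (24(i+1)^3 + 3(i+1)^2) = 48i^3 - 66i^2 - 78i - 27, which is nonnegative for all i ≥ 8.
Combining, 2·3^(i + 1) ≥ 24(i+1)^3 + 3(i+1)^2.
By the principle of mathematical induction, the result holds for all N ≥ 8.
Hence the smallest such n₀ is 8.

n₀ = 8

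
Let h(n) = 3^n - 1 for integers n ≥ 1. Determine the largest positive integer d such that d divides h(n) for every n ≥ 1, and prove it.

d = 2

Computing the first values: h(1) = 2 and h(2) = 8; gcd(2, 8) = 2, so d ≤ 2.
We prove 2 | 3^n - 1 for all n ≥ 1 by induction on n.
Base step (n = 1): h(1) = 2 = 2·(1), so 2 | h(1).
Inductive step: suppose the statement holds for some m ≥ 1, i.e. 2 | h(m). Then
3^{m+1} − 1^{m+1} = 3·3^m − 1·1^m = 3·(3^m − 1^m) + (2)·1^m. The first term is divisible by 2 by the inductive hypothesis, and the second term (2)·1^m is divisible by 2 since 2 | 2. Hence 2 | h(m+1).
By the principle of mathematical induction, the result holds for all n ≥ 1.
Therefore the largest such d is 2.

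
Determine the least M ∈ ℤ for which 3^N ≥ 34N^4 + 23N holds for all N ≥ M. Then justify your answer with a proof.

At N = 12: 531441 < 705300, so the inequality fails and M ≥ 13. We prove 3^N ≥ 34N^4 + 23N for all N ≥ 13.
Base case (N = 13): 3^N = 1594323 and 34N^4 + 23N = 971373, so 1594323 ≥ 971373.
Inductive step: assume the claim holds for N = i, so 3^i ≥ 34i^4 + 23i.
Then 3^(i + 1) = 3·(3^i) ≥ 3·(34i^4 + 23i).
Also, for i ≥ 13 we have 3·(34i^4 + 23i) ≥ 34(i+1)^4 + 23(i+1), since 3·(34i^4 + 23i) − (34(i+1)^4 + 23(i+1)) = 68i^4 - 136i^3 - 204i^2 - 90i - 57, which is nonnegative for all i ≥ 13.
Combining, 3^(i + 1) ≥ 34(i+1)^4 + 23(i+1).
This completes the induction.
Hence the smallest such M is 13.

M = 13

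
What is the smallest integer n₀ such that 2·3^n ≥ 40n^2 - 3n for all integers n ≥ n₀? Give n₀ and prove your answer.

At n = 5: 486 < 985, so the inequality fails and n₀ ≥ 6. We prove 2·3^n ≥ 40n^2 - 3n for all n ≥ 6.
Base case (n = 6): 2·3^n = 1458 and 40n^2 - 3n = 1422, so 1458 ≥ 1422.
Inductive step: assume the claim holds for n = p, so 2·3^p ≥ 40p^2 - 3p.
Then 2·3^(p + 1) = 3·(2·3^p) ≥ 3·(40p^2 - 3p).
Also, for p ≥ 6 we have 3·(40p^2 - 3p) ≥ 40(p+1)^2 - 3(p+1), since 3·(40p^2 - 3p) − (40(p+1)^2 - 3(p+1)) = 80p^2 - 86p - 37, which is nonnegative for all p ≥ 6.
Combining, 2·3^(p + 1) ≥ 40(p+1)^2 - 3(p+1).
By induction, the statement is established for all n ≥ 6.
Hence the smallest such n₀ is 6.

n₀ = 6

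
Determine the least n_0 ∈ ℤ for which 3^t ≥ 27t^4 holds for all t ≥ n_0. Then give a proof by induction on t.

n_0 = 13

At t = 12: 531441 < 559872, so the inequality fails and n_0 ≥ 13. We prove 3^t ≥ 27t^4 for all t ≥ 13.
For the base case t = 13: 3^t = 1594323 and 27t^4 = 771147, so 1594323 ≥ 771147.
Suppose the result is true for t = i, so 3^i ≥ 27i^4.
Then 3^(i + 1) = 3·(3^i) ≥ 3·(27i^4).
Also, for i ≥ 13 we have 3·(27i^4) ≥ 27(i+1)^4, since 3 ≥ (1 + 1/i)^4 for all i ≥ 13.
Combining, 3^(i + 1) ≥ 27(i+1)^4.
By induction, the statement is established for all t ≥ 13.
Hence the smallest such n_0 is 13.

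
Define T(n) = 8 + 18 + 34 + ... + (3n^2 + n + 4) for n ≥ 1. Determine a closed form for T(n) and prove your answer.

T(n) = n(n^2 + 2n + 5)

We claim T(n) = n(n^2 + 2n + 5) for all n ≥ 1.
Base step (n = 1): T(1) = 8, and the closed form gives 8. They agree.
Inductive step: assume the claim holds for n = i, so T(i) = i(i^2 + 2i + 5).
Then T(i+1) = T(i) + (i + 3(i + 1)^2 + 5) = (i(i^2 + 2i + 5)) + (i + 3(i + 1)^2 + 5).
Simplifying, T(i+1) = (i + 1)(i^2 + 4i + 8) = (i+1)((i+1)^2 + 2(i+1) + 5),
which is the closed form with n = i+1.
Hence, by induction on n, the claim holds for every n ≥ 1.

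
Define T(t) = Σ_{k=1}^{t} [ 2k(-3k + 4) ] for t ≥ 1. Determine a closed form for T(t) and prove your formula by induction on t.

T(t) = -t(t + 1)(2t - 3)

We claim T(t) = -t(t + 1)(2t - 3) for all t ≥ 1.
Base step (t = 1): T(1) = 2, and the closed form gives 2. They agree.
Inductive step: suppose the statement holds for some k ≥ 1, so T(k) = k(-2k^2 + k + 3).
Then T(k+1) = T(k) + (-6k^2 - 4k + 2) = (k(-2k^2 + k + 3)) + (-6k^2 - 4k + 2).
Simplifying, T(k+1) = -(k + 1)(k + 2)(2k - 1) = -(k+1)((k+1) + 1)(2(k+1) - 3),
which is the closed form with t = k+1.
By induction, the statement is established for all t ≥ 1.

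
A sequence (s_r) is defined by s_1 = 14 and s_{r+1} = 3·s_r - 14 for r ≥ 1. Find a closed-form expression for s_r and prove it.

Computing the first terms: s_1 = 14, s_2 = 28, s_3 = 70. This suggests s_r = 7·3^(r - 1) + 7.
For the base case r = 1: the formula gives 14 = 14 = s_1.
Inductive step: suppose the statement holds for some m ≥ 1, so s_m = 7·3^(m - 1) + 7.
Then s_{m+1} = 3·s_m - 14 = 3·(7·3^(m - 1) + 7) - 14 = 7·3^m + 7 = 7·3^((m+1) - 1) + 7,
which is the claimed formula at r = m+1.
This completes the induction.

s_r = 7·3^(r - 1) + 7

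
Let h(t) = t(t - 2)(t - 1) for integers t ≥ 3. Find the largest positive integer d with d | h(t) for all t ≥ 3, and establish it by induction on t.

d = 6

Computing the first values: h(3) = 6 and h(4) = 24; gcd(6, 24) = 6, so d ≤ 6.
We prove 6 | t(t - 2)(t - 1) for all t ≥ 3 by induction on t.
For the base case t = 3: h(3) = 6 = 6·(1), so 6 | h(3).
Inductive step: assume the claim holds for t = m, i.e. 6 | h(m). Then
h(m+1) − h(m) = (m-1)·m·(m+1) − (m-2)·(m-1)·m = (m-1)·m·[(m+1) − (m-2)] = 3·(m-1)·m. The product of 2 consecutive integers is divisible by (2)! = 2, so h(m+1) − h(m) is divisible by 3·2 = 6. By the inductive hypothesis 6 | h(m), hence 6 | h(m+1).
By the principle of mathematical induction, the result holds for all t ≥ 3.
Therefore the largest such d is 6.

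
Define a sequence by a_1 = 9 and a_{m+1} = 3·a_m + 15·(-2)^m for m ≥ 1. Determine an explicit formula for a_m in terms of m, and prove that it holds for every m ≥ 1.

a_m = -3(-2)^m + 3^m

Computing the first terms: a_1 = 9, a_2 = -3, a_3 = 51. This suggests a_m = -3(-2)^m + 3^m.
Base step (m = 1): the formula gives 9 = 9 = a_1.
Inductive step: assume the claim holds for m = j, so a_j = -3(-2)^j + 3^j.
Then a_{j+1} = 3·a_j + 15·(-2)^j = 3·(-3(-2)^j + 3^j) + 15·(-2)^j = -3(-2)^(j + 1) + 3^(j + 1),
which is the claimed formula at m = j+1.
By induction, the statement is established for all m ≥ 1.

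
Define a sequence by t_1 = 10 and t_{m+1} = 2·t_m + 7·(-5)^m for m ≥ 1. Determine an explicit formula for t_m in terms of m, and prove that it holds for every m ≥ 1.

t_m = -(-5)^m + 5·2^(m - 1)

Computing the first terms: t_1 = 10, t_2 = -15, t_3 = 145. This suggests t_m = -(-5)^m + 5·2^(m - 1).
Base case (m = 1): the formula gives 10 = 10 = t_1.
Suppose the result is true for m = k, so t_k = -(-5)^k + 5·2^(k - 1).
Then t_{k+1} = 2·t_k + 7·(-5)^k = 2·(-(-5)^k + 5·2^(k - 1)) + 7·(-5)^k = -(-5)^(k + 1) + 5·2^k = -(-5)^(k+1) + 5·2^((k+1) - 1),
which is the claimed formula at m = k+1.
By the principle of mathematical induction, the result holds for all m ≥ 1.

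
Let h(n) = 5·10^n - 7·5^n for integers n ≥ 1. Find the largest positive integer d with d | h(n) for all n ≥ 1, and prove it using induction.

Computing the first values: h(1) = 15 and h(2) = 325; gcd(15, 325) = 5, so d ≤ 5.
We prove 5 | 5·10^n - 7·5^n for all n ≥ 1 by induction on n.
When n = 1: h(1) = 15 = 5·(3), so 5 | h(1).
Suppose the result is true for n = j, i.e. 5 | h(j). Then
h(j+1) − 10·h(j) = (5·10^(j+1) - 7·5^(j+1)) − 10·(5·10^j - 7·5^j) = (-7)·5^j·(5 − 10) = (35)·5^j. Since 5 | h(j) by the inductive hypothesis, 5 | 10·h(j); and 5 | 35 since 35 = 5·7. Therefore 5 | h(j+1).
By the principle of mathematical induction, the result holds for all n ≥ 1.
Therefore the largest such d is 5.

d = 5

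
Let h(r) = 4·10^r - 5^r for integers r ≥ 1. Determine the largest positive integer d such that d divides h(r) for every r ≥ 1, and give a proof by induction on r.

Computing the first values: h(1) = 35 and h(2) = 375; gcd(35, 375) = 5, so d ≤ 5.
We prove 5 | 4·10^r - 5^r for all r ≥ 1 by induction on r.
For the base case r = 1: h(1) = 35 = 5·(7), so 5 | h(1).
Suppose the result is true for r = k, i.e. 5 | h(k). Then
h(k+1) − 10·h(k) = (4·10^(k+1) - 5^(k+1)) − 10·(4·10^k - 5^k) = (-1)·5^k·(5 − 10) = (5)·5^k. Since 5 | h(k) by the inductive hypothesis, 5 | 10·h(k); and 5 | 5 since 5 = 5·1. Therefore 5 | h(k+1).
By induction, the statement is established for all r ≥ 1.
Therefore the largest such d is 5.

d = 5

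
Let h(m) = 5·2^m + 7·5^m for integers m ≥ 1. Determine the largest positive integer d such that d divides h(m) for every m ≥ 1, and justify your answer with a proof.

d = 15

Computing the first values: h(1) = 45 and h(2) = 195; gcd(45, 195) = 15, so d ≤ 15.
We prove 15 | 5·2^m + 7·5^m for all m ≥ 1 by induction on m.
Base case (m = 1): h(1) = 45 = 15·(3), so 15 | h(1).
Suppose the result is true for m = j, i.e. 15 | h(j). Then
h(j+1) − 5·h(j) = (5·2^(j+1) + 7·5^(j+1)) − 5·(5·2^j + 7·5^j) = (5)·2^j·(2 − 5) = (-15)·2^j. Since 15 | h(j) by the inductive hypothesis, 15 | 5·h(j); and 15 | -15 since -15 = 15·-1. Therefore 15 | h(j+1).
Hence, by induction on m, the claim holds for every m ≥ 1.
Therefore the largest such d is 15.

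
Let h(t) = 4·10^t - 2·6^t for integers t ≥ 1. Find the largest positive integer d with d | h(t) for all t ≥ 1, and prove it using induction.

d = 4

Computing the first values: h(1) = 28 and h(2) = 328; gcd(28, 328) = 4, so d ≤ 4.
We prove 4 | 4·10^t - 2·6^t for all t ≥ 1 by induction on t.
Base case (t = 1): h(1) = 28 = 4·(7), so 4 | h(1).
Suppose the result is true for t = p, i.e. 4 | h(p). Then
h(p+1) − 10·h(p) = (4·10^(p+1) - 2·6^(p+1)) − 10·(4·10^p - 2·6^p) = (-2)·6^p·(6 − 10) = (8)·6^p. Since 4 | h(p) by the inductive hypothesis, 4 | 10·h(p); and 4 | 8 since 8 = 4·2. Therefore 4 | h(p+1).
By the principle of mathematical induction, the result holds for all t ≥ 1.
Therefore the largest such d is 4.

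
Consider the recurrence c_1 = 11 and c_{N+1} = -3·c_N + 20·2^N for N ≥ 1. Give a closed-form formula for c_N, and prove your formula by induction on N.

Computing the first terms: c_1 = 11, c_2 = 7, c_3 = 59. This suggests c_N = -(-3)^N + 2^(N + 2).
When N = 1: the formula gives 11 = 11 = c_1.
Suppose the result is true for N = j, so c_j = -(-3)^j + 2^(j + 2).
Then c_{j+1} = -3·c_j + 20·2^j = -3·(-(-3)^j + 2^(j + 2)) + 20·2^j = -(-3)^(j + 1) + 2^(j + 3) = -(-3)^(j+1) + 2^((j+1) + 2),
which is the claimed formula at N = j+1.
By induction, the statement is established for all N ≥ 1.

c_N = -(-3)^N + 2^(N + 2)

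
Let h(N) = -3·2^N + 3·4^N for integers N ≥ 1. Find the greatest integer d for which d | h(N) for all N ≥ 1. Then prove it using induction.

Computing the first values: h(1) = 6 and h(2) = 36; gcd(6, 36) = 6, so d ≤ 6.
We prove 6 | -3·2^N + 3·4^N for all N ≥ 1 by induction on N.
When N = 1: h(1) = 6 = 6·(1), so 6 | h(1).
Inductive step: suppose the statement holds for some r ≥ 1, i.e. 6 | h(r). Then
h(r+1) − 4·h(r) = (-3·2^(r+1) + 3·4^(r+1)) − 4·(-3·2^r + 3·4^r) = (-3)·2^r·(2 − 4) = (6)·2^r. Since 6 | h(r) by the inductive hypothesis, 6 | 4·h(r); and 6 | 6 since 6 = 6·1. Therefore 6 | h(r+1).
By induction, the statement is established for all N ≥ 1.
Therefore the largest such d is 6.

d = 6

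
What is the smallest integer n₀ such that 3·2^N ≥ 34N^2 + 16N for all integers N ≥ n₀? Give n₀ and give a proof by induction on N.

n₀ = 11

At N = 10: 3072 < 3560, so the inequality fails and n₀ ≥ 11. We prove 3·2^N ≥ 34N^2 + 16N for all N ≥ 11.
Base case (N = 11): 3·2^N = 6144 and 34N^2 + 16N = 4290, so 6144 ≥ 4290.
Inductive step: assume the claim holds for N = p, so 3·2^p ≥ 34p^2 + 16p.
Then 3·2^(p + 1) = 2·(3·2^p) ≥ 2·(34p^2 + 16p).
Also, for p ≥ 11 we have 2·(34p^2 + 16p) ≥ 34(p+1)^2 + 16(p+1), since 2·(34p^2 + 16p) − (34(p+1)^2 + 16(p+1)) = 34p^2 - 52p - 50, which is nonnegative for all p ≥ 11.
Combining, 3·2^(p + 1) ≥ 34(p+1)^2 + 16(p+1).
By induction, the statement is established for all N ≥ 11.
Hence the smallest such n₀ is 11.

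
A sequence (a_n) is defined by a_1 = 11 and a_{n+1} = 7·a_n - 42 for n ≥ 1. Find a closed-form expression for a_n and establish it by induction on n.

Computing the first terms: a_1 = 11, a_2 = 35, a_3 = 203. This suggests a_n = 4·7^(n - 1) + 7.
Base case (n = 1): the formula gives 11 = 11 = a_1.
Inductive step: assume the claim holds for n = p, so a_p = 4·7^(p - 1) + 7.
Then a_{p+1} = 7·a_p - 42 = 7·(4·7^(p - 1) + 7) - 42 = 4·7^p + 7 = 4·7^((p+1) - 1) + 7,
which is the claimed formula at n = p+1.
This completes the induction.

a_n = 4·7^(n - 1) + 7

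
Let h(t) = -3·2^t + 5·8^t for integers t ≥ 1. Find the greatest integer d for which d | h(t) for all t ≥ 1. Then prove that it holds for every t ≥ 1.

Computing the first values: h(1) = 34 and h(2) = 308; gcd(34, 308) = 2, so d ≤ 2.
We prove 2 | -3·2^t + 5·8^t for all t ≥ 1 by induction on t.
Base case (t = 1): h(1) = 34 = 2·(17), so 2 | h(1).
Inductive step: suppose the statement holds for some j ≥ 1, i.e. 2 | h(j). Then
h(j+1) − 8·h(j) = (-3·2^(j+1) + 5·8^(j+1)) − 8·(-3·2^j + 5·8^j) = (-3)·2^j·(2 − 8) = (18)·2^j. Since 2 | h(j) by the inductive hypothesis, 2 | 8·h(j); and 2 | 18 since 18 = 2·9. Therefore 2 | h(j+1).
Hence, by induction on t, the claim holds for every t ≥ 1.
Therefore the largest such d is 2.

d = 2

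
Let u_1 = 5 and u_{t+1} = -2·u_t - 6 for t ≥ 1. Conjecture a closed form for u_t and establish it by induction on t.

u_t = 7(-2)^(t - 1) - 2

Computing the first terms: u_1 = 5, u_2 = -16, u_3 = 26. This suggests u_t = 7(-2)^(t - 1) - 2.
For the base case t = 1: the formula gives 5 = 5 = u_1.
Inductive step: suppose the statement holds for some k ≥ 1, so u_k = 7(-2)^(k - 1) - 2.
Then u_{k+1} = -2·u_k - 6 = -2·(7(-2)^(k - 1) - 2) - 6 = 7(-2)^k - 2 = 7(-2)^((k+1) - 1) - 2,
which is the claimed formula at t = k+1.
This completes the induction.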